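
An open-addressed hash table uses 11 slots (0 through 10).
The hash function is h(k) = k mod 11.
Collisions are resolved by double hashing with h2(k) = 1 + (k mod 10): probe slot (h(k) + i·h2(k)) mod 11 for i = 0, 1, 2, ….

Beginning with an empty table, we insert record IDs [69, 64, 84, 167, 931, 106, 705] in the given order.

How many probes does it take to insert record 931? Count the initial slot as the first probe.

3

Insert 69: h=3, slot 3 empty => index 3.
Insert 64: h=9, slot 9 empty => index 9.
Insert 84: h=7, slot 7 empty => index 7.
Insert 167: h=2, slot 2 empty => index 2.
Insert 931: h=7, h2=2, slots 7,9 occupied => index 0.
Insert 106: h=7, h2=7, slots 7,3 occupied => index 10.
Insert 705: h=1, slot 1 empty => index 1.
Table: [931, 705, 167, 69, -, -, -, 84, -, 64, 106]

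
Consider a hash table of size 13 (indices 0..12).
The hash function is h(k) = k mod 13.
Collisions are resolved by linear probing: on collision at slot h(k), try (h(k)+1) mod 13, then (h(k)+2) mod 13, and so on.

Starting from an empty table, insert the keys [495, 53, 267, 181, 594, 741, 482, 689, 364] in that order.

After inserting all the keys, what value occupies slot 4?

Insert 495: h=1, slot 1 empty → index 1.
Insert 53: h=1, slot 1 occupied → index 2.
Insert 267: h=7, slot 7 empty → index 7.
Insert 181: h=12, slot 12 empty → index 12.
Insert 594: h=9, slot 9 empty → index 9.
Insert 741: h=0, slot 0 empty → index 0.
Insert 482: h=1, slots 1,2 occupied → index 3.
Insert 689: h=0, slots 0,1,2,3 occupied → index 4.
Insert 364: h=0, slots 0,1,2,3,4 occupied → index 5.
Table: [741, 495, 53, 482, 689, 364, ∅, 267, ∅, 594, ∅, ∅, 181]

689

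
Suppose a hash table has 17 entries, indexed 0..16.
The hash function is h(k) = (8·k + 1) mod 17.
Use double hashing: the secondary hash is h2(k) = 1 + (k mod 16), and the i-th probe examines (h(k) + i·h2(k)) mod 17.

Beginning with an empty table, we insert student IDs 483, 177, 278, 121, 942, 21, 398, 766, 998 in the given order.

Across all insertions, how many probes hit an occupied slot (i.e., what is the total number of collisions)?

4

483 hashes to 6; slot 6 is free → place at 6.
177 hashes to 6, h2=2; 6 taken → place at 8.
278 hashes to 15; slot 15 is free → place at 15.
121 hashes to 0; slot 0 is free → place at 0.
942 hashes to 6, h2=15; 6 taken → place at 4.
21 hashes to 16; slot 16 is free → place at 16.
398 hashes to 6, h2=15; 6,4 taken → place at 2.
766 hashes to 9; slot 9 is free → place at 9.
998 hashes to 12; slot 12 is free → place at 12.
Table: [121, ., 398, ., 942, ., 483, ., 177, 766, ., ., 998, ., ., 278, 21]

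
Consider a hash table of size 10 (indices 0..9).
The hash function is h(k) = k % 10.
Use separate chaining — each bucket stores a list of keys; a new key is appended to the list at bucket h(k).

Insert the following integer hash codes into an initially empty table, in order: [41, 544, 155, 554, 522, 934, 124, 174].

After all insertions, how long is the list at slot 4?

41 → bucket 1
544 → bucket 4
155 → bucket 5
554 → bucket 4 (collision)
522 → bucket 2
934 → bucket 4 (collision)
124 → bucket 4 (collision)
174 → bucket 4 (collision)
Final buckets:
0: -
1: 41
2: 522
3: -
4: 544 -> 554 -> 934 -> 124 -> 174
5: 155
6: -
7: -
8: -
9: -

5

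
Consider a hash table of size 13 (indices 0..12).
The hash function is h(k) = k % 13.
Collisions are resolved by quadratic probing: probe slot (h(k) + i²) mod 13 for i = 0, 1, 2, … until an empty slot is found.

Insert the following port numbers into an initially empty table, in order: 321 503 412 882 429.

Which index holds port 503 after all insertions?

321 hashes to 9; slot 9 is free → place at 9.
503 hashes to 9; 9 taken → place at 10.
412 hashes to 9; 9,10 taken → place at 0.
882 hashes to 11; slot 11 is free → place at 11.
429 hashes to 0; 0 taken → place at 1.
Table: [412, 429, ., ., ., ., ., ., ., 321, 503, 882, .]

10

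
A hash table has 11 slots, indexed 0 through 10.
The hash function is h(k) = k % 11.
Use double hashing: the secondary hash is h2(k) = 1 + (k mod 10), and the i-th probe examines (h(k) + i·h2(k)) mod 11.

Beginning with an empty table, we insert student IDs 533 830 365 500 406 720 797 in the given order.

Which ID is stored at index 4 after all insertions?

Insert 533: h=5, slot 5 empty -> index 5.
Insert 830: h=5, h2=1, slot 5 occupied -> index 6.
Insert 365: h=2, slot 2 empty -> index 2.
Insert 500: h=5, h2=1, slots 5,6 occupied -> index 7.
Insert 406: h=10, slot 10 empty -> index 10.
Insert 720: h=5, h2=1, slots 5,6,7 occupied -> index 8.
Insert 797: h=5, h2=8, slots 5,2,10,7 occupied -> index 4.
Table: [∅, ∅, 365, ∅, 797, 533, 830, 500, 720, ∅, 406]

797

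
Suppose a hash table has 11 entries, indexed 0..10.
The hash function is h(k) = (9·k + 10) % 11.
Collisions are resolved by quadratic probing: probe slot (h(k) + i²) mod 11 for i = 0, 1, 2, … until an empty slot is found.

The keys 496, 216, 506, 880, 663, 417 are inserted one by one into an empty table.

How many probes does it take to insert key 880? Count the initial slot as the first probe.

496 hashes to 8; slot 8 is free -> place at 8.
216 hashes to 7; slot 7 is free -> place at 7.
506 hashes to 10; slot 10 is free -> place at 10.
880 hashes to 10; 10 taken -> place at 0.
663 hashes to 4; slot 4 is free -> place at 4.
417 hashes to 1; slot 1 is free -> place at 1.
Table: [880, 417, ∅, ∅, 663, ∅, ∅, 216, 496, ∅, 506]

2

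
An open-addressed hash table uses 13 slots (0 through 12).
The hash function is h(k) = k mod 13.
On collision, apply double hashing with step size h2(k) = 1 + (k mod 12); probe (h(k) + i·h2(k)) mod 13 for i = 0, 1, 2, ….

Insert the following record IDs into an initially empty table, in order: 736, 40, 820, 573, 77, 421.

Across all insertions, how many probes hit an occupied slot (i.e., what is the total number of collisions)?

2

Insert 736: h=8, slot 8 empty -> index 8.
Insert 40: h=1, slot 1 empty -> index 1.
Insert 820: h=1, h2=5, slot 1 occupied -> index 6.
Insert 573: h=1, h2=10, slot 1 occupied -> index 11.
Insert 77: h=12, slot 12 empty -> index 12.
Insert 421: h=5, slot 5 empty -> index 5.
Table: [-, 40, -, -, -, 421, 820, -, 736, -, -, 573, 77]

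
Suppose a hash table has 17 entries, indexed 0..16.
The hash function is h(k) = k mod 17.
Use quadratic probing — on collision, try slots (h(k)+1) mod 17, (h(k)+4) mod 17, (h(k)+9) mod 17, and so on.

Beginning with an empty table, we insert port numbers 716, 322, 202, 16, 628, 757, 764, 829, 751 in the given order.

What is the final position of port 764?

716 hashes to 2; slot 2 is free => place at 2.
322 hashes to 16; slot 16 is free => place at 16.
202 hashes to 15; slot 15 is free => place at 15.
16 hashes to 16; 16 taken => place at 0.
628 hashes to 16; 16,0 taken => place at 3.
757 hashes to 9; slot 9 is free => place at 9.
764 hashes to 16; 16,0,3 taken => place at 8.
829 hashes to 13; slot 13 is free => place at 13.
751 hashes to 3; 3 taken => place at 4.
Table: [16, ., 716, 628, 751, ., ., ., 764, 757, ., ., ., 829, ., 202, 322]

8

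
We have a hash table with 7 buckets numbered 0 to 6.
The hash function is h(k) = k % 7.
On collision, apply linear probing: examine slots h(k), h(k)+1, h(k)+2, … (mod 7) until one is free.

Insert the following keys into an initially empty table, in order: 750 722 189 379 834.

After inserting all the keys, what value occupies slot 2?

722

750 hashes to 1; slot 1 is free → place at 1.
722 hashes to 1; 1 taken → place at 2.
189 hashes to 0; slot 0 is free → place at 0.
379 hashes to 1; 1,2 taken → place at 3.
834 hashes to 1; 1,2,3 taken → place at 4.
Table: [189, 750, 722, 379, 834, ., .]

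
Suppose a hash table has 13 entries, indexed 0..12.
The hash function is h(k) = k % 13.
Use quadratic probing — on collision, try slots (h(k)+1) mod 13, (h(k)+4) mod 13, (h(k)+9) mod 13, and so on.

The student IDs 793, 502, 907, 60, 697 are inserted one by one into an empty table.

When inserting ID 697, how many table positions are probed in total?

Insert 793: h=0, slot 0 empty => index 0.
Insert 502: h=8, slot 8 empty => index 8.
Insert 907: h=10, slot 10 empty => index 10.
Insert 60: h=8, slot 8 occupied => index 9.
Insert 697: h=8, slots 8,9 occupied => index 12.
Table: [793, —, —, —, —, —, —, —, 502, 60, 907, —, 697]

3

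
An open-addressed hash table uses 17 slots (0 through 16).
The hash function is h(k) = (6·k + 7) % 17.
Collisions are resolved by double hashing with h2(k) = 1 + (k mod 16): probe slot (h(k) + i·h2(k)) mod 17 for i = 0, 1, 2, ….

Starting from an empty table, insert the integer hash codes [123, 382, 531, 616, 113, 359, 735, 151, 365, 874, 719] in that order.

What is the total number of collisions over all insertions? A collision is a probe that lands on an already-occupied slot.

Insert 123: h=14, slot 14 empty => index 14.
Insert 382: h=4, slot 4 empty => index 4.
Insert 531: h=14, h2=4, slot 14 occupied => index 1.
Insert 616: h=14, h2=9, slot 14 occupied => index 6.
Insert 113: h=5, slot 5 empty => index 5.
Insert 359: h=2, slot 2 empty => index 2.
Insert 735: h=14, h2=16, slot 14 occupied => index 13.
Insert 151: h=12, slot 12 empty => index 12.
Insert 365: h=4, h2=14, slots 4,1 occupied => index 15.
Insert 874: h=15, h2=11, slot 15 occupied => index 9.
Insert 719: h=3, slot 3 empty => index 3.
Table: [_, 531, 359, 719, 382, 113, 616, _, _, 874, _, _, 151, 735, 123, 365, _]

6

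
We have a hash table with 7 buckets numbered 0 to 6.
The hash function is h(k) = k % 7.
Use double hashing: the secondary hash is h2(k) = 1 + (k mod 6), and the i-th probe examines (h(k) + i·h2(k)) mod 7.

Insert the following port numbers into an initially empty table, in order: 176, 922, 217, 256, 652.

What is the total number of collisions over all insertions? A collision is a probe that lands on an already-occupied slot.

1

Insert 176: h=1, slot 1 empty -> index 1.
Insert 922: h=5, slot 5 empty -> index 5.
Insert 217: h=0, slot 0 empty -> index 0.
Insert 256: h=4, slot 4 empty -> index 4.
Insert 652: h=1, h2=5, slot 1 occupied -> index 6.
Table: [217, 176, ∅, ∅, 256, 922, 652]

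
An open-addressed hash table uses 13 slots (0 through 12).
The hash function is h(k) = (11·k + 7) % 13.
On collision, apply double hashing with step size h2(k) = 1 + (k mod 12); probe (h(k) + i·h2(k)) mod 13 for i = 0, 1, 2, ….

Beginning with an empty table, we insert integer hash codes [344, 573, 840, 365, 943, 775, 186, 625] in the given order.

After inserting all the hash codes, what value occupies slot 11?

344 hashes to 8; slot 8 is free => place at 8.
573 hashes to 5; slot 5 is free => place at 5.
840 hashes to 4; slot 4 is free => place at 4.
365 hashes to 5, h2=6; 5 taken => place at 11.
943 hashes to 6; slot 6 is free => place at 6.
775 hashes to 4, h2=8; 4 taken => place at 12.
186 hashes to 12, h2=7; 12,6 taken => place at 0.
625 hashes to 5, h2=2; 5 taken => place at 7.
Table: [186, _, _, _, 840, 573, 943, 625, 344, _, _, 365, 775]

365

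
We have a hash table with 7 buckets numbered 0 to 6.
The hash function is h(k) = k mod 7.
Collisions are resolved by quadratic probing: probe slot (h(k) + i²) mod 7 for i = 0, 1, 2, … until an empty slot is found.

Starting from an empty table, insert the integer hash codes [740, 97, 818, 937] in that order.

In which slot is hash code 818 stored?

0

740: h=5 → slot 5
97: h=6 → slot 6
818: h=6, probe 6,0 → slot 0
937: h=6, probe 6,0,3 → slot 3
Table: [818, _, _, 937, _, 740, 97]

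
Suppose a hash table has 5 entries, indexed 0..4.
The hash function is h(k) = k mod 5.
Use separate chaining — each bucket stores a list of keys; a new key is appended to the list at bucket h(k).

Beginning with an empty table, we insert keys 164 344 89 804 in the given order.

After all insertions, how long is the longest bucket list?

164 -> bucket 4
344 -> bucket 4 (collision)
89 -> bucket 4 (collision)
804 -> bucket 4 (collision)
Final buckets:
0: _
1: _
2: _
3: _
4: 164 -> 344 -> 89 -> 804

4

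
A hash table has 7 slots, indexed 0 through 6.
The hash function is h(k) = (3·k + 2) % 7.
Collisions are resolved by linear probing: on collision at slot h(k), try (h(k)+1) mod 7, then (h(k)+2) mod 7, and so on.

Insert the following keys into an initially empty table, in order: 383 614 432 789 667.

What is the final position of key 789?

6

383: h=3 => slot 3
614: h=3, probe 3,4 => slot 4
432: h=3, probe 3,4,5 => slot 5
789: h=3, probe 3,4,5,6 => slot 6
667: h=1 => slot 1
Table: [., 667, ., 383, 614, 432, 789]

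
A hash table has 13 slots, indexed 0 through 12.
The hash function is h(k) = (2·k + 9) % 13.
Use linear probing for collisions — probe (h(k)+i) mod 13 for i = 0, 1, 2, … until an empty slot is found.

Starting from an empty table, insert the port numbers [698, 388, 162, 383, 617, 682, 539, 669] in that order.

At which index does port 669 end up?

698 hashes to 1; slot 1 is free => place at 1.
388 hashes to 5; slot 5 is free => place at 5.
162 hashes to 8; slot 8 is free => place at 8.
383 hashes to 8; 8 taken => place at 9.
617 hashes to 8; 8,9 taken => place at 10.
682 hashes to 8; 8,9,10 taken => place at 11.
539 hashes to 8; 8,9,10,11 taken => place at 12.
669 hashes to 8; 8,9,10,11,12 taken => place at 0.
Table: [669, 698, ., ., ., 388, ., ., 162, 383, 617, 682, 539]

0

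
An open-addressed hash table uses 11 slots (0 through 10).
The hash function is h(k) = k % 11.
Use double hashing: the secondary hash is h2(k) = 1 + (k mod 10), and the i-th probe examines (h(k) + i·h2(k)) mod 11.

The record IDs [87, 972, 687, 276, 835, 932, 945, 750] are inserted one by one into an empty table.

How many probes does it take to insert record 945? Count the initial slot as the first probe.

4

Insert 87: h=10, slot 10 empty => index 10.
Insert 972: h=4, slot 4 empty => index 4.
Insert 687: h=5, slot 5 empty => index 5.
Insert 276: h=1, slot 1 empty => index 1.
Insert 835: h=10, h2=6, slots 10,5 occupied => index 0.
Insert 932: h=8, slot 8 empty => index 8.
Insert 945: h=10, h2=6, slots 10,5,0 occupied => index 6.
Insert 750: h=2, slot 2 empty => index 2.
Table: [835, 276, 750, _, 972, 687, 945, _, 932, _, 87]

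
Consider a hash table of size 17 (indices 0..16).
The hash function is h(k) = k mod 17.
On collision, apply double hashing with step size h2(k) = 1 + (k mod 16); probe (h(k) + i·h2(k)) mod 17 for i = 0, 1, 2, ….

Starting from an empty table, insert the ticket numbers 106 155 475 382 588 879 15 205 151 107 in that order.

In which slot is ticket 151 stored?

106 hashes to 4; slot 4 is free -> place at 4.
155 hashes to 2; slot 2 is free -> place at 2.
475 hashes to 16; slot 16 is free -> place at 16.
382 hashes to 8; slot 8 is free -> place at 8.
588 hashes to 10; slot 10 is free -> place at 10.
879 hashes to 12; slot 12 is free -> place at 12.
15 hashes to 15; slot 15 is free -> place at 15.
205 hashes to 1; slot 1 is free -> place at 1.
151 hashes to 15, h2=8; 15 taken -> place at 6.
107 hashes to 5; slot 5 is free -> place at 5.
Table: [_, 205, 155, _, 106, 107, 151, _, 382, _, 588, _, 879, _, _, 15, 475]

6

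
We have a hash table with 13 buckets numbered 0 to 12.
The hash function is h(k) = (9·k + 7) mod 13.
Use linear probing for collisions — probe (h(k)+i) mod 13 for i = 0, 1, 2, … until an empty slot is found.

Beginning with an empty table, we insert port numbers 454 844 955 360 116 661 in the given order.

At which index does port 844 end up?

12

454: h=11 → slot 11
844: h=11, probe 11,12 → slot 12
955: h=9 → slot 9
360: h=10 → slot 10
116: h=11, probe 11,12,0 → slot 0
661: h=2 → slot 2
Table: [116, -, 661, -, -, -, -, -, -, 955, 360, 454, 844]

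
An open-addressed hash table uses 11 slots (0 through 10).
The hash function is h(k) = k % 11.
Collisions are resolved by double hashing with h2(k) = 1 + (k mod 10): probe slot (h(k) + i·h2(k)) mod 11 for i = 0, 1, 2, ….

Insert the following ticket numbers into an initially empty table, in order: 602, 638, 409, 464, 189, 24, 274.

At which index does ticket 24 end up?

6

Insert 602: h=8, slot 8 empty => index 8.
Insert 638: h=0, slot 0 empty => index 0.
Insert 409: h=2, slot 2 empty => index 2.
Insert 464: h=2, h2=5, slot 2 occupied => index 7.
Insert 189: h=2, h2=10, slot 2 occupied => index 1.
Insert 24: h=2, h2=5, slots 2,7,1 occupied => index 6.
Insert 274: h=10, slot 10 empty => index 10.
Table: [638, 189, 409, ∅, ∅, ∅, 24, 464, 602, ∅, 274]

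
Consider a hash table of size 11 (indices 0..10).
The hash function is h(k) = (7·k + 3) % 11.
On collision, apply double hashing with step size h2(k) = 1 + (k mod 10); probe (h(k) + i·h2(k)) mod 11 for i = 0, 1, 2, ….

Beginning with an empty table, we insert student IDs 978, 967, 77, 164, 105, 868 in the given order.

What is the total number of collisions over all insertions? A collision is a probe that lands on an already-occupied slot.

5

978: h=7 → slot 7
967: h=7, h2=8, probe 7,4 → slot 4
77: h=3 → slot 3
164: h=7, h2=5, probe 7,1 → slot 1
105: h=1, h2=6, probe 1,7,2 → slot 2
868: h=7, h2=9, probe 7,5 → slot 5
Table: [., 164, 105, 77, 967, 868, ., 978, ., ., .]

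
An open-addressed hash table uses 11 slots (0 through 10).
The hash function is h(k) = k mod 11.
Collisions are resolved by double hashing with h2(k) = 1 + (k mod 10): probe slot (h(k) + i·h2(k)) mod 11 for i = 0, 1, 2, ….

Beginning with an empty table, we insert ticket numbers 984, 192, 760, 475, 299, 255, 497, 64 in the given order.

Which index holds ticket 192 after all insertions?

984: h=5 -> slot 5
192: h=5, h2=3, probe 5,8 -> slot 8
760: h=1 -> slot 1
475: h=2 -> slot 2
299: h=2, h2=10, probe 2,1,0 -> slot 0
255: h=2, h2=6, probe 2,8,3 -> slot 3
497: h=2, h2=8, probe 2,10 -> slot 10
64: h=9 -> slot 9
Table: [299, 760, 475, 255, —, 984, —, —, 192, 64, 497]

8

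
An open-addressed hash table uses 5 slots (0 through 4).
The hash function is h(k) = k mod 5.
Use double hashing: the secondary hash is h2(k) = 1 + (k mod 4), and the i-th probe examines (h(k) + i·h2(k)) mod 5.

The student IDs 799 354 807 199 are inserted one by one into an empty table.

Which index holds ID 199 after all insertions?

3

799: h=4 => slot 4
354: h=4, h2=3, probe 4,2 => slot 2
807: h=2, h2=4, probe 2,1 => slot 1
199: h=4, h2=4, probe 4,3 => slot 3
Table: [—, 807, 354, 199, 799]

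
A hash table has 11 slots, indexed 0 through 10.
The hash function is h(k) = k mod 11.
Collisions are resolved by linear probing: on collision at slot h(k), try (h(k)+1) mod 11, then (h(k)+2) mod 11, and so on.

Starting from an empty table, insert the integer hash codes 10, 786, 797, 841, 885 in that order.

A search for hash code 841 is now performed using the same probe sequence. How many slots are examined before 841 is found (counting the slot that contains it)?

3

10: h=10 => slot 10
786: h=5 => slot 5
797: h=5, probe 5,6 => slot 6
841: h=5, probe 5,6,7 => slot 7
885: h=5, probe 5,6,7,8 => slot 8
Table: [., ., ., ., ., 786, 797, 841, 885, ., 10]
Lookup 841: h=5, probe 5,6,7 → found at 7.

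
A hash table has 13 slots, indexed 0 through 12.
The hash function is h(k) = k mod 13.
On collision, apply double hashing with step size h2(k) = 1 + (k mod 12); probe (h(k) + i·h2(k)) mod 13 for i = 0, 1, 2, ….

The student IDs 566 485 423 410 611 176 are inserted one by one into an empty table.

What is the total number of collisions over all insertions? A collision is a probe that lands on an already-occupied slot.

566: h=7 → slot 7
485: h=4 → slot 4
423: h=7, h2=4, probe 7,11 → slot 11
410: h=7, h2=3, probe 7,10 → slot 10
611: h=0 → slot 0
176: h=7, h2=9, probe 7,3 → slot 3
Table: [611, ., ., 176, 485, ., ., 566, ., ., 410, 423, .]

3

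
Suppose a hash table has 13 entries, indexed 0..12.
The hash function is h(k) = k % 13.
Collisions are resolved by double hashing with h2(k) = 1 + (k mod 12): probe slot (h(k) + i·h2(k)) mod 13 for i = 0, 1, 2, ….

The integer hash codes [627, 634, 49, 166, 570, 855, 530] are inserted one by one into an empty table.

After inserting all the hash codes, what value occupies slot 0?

530

627 hashes to 3; slot 3 is free → place at 3.
634 hashes to 10; slot 10 is free → place at 10.
49 hashes to 10, h2=2; 10 taken → place at 12.
166 hashes to 10, h2=11; 10 taken → place at 8.
570 hashes to 11; slot 11 is free → place at 11.
855 hashes to 10, h2=4; 10 taken → place at 1.
530 hashes to 10, h2=3; 10 taken → place at 0.
Table: [530, 855, ., 627, ., ., ., ., 166, ., 634, 570, 49]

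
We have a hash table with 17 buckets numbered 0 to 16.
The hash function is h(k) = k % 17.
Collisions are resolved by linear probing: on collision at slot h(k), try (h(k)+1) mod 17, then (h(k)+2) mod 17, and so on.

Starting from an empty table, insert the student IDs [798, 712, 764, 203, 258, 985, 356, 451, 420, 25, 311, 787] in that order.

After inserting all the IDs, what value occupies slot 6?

798: h=16 -> slot 16
712: h=15 -> slot 15
764: h=16, probe 16,0 -> slot 0
203: h=16, probe 16,0,1 -> slot 1
258: h=3 -> slot 3
985: h=16, probe 16,0,1,2 -> slot 2
356: h=16, probe 16,0,1,2,3,4 -> slot 4
451: h=9 -> slot 9
420: h=12 -> slot 12
25: h=8 -> slot 8
311: h=5 -> slot 5
787: h=5, probe 5,6 -> slot 6
Table: [764, 203, 985, 258, 356, 311, 787, ∅, 25, 451, ∅, ∅, 420, ∅, ∅, 712, 798]

787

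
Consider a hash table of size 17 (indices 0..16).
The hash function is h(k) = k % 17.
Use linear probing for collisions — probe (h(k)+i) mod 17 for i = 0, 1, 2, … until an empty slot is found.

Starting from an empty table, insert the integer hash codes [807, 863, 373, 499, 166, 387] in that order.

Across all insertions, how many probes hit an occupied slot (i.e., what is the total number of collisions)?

3

Insert 807: h=8, slot 8 empty => index 8.
Insert 863: h=13, slot 13 empty => index 13.
Insert 373: h=16, slot 16 empty => index 16.
Insert 499: h=6, slot 6 empty => index 6.
Insert 166: h=13, slot 13 occupied => index 14.
Insert 387: h=13, slots 13,14 occupied => index 15.
Table: [., ., ., ., ., ., 499, ., 807, ., ., ., ., 863, 166, 387, 373]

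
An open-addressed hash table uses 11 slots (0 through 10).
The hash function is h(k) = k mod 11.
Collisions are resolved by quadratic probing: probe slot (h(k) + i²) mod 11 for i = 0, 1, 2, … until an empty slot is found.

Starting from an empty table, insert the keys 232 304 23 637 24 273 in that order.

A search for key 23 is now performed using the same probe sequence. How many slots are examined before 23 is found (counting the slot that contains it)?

2

Insert 232: h=1, slot 1 empty -> index 1.
Insert 304: h=7, slot 7 empty -> index 7.
Insert 23: h=1, slot 1 occupied -> index 2.
Insert 637: h=10, slot 10 empty -> index 10.
Insert 24: h=2, slot 2 occupied -> index 3.
Insert 273: h=9, slot 9 empty -> index 9.
Table: [∅, 232, 23, 24, ∅, ∅, ∅, 304, ∅, 273, 637]
Lookup 23: h=1, probe 1,2 → found at 2.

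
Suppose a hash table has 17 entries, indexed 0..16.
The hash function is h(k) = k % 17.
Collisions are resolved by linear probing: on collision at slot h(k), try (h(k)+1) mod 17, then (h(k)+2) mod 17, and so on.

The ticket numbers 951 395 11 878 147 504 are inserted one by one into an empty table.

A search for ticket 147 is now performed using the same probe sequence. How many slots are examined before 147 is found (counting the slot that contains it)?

3

951 hashes to 16; slot 16 is free -> place at 16.
395 hashes to 4; slot 4 is free -> place at 4.
11 hashes to 11; slot 11 is free -> place at 11.
878 hashes to 11; 11 taken -> place at 12.
147 hashes to 11; 11,12 taken -> place at 13.
504 hashes to 11; 11,12,13 taken -> place at 14.
Table: [∅, ∅, ∅, ∅, 395, ∅, ∅, ∅, ∅, ∅, ∅, 11, 878, 147, 504, ∅, 951]
Lookup 147: h=11, probe 11,12,13 → found at 13.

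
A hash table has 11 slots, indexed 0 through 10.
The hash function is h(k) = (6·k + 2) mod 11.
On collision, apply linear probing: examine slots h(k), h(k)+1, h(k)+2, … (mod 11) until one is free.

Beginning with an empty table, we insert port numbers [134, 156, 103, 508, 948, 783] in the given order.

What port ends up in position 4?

Insert 134: h=3, slot 3 empty -> index 3.
Insert 156: h=3, slot 3 occupied -> index 4.
Insert 103: h=4, slot 4 occupied -> index 5.
Insert 508: h=3, slots 3,4,5 occupied -> index 6.
Insert 948: h=3, slots 3,4,5,6 occupied -> index 7.
Insert 783: h=3, slots 3,4,5,6,7 occupied -> index 8.
Table: [., ., ., 134, 156, 103, 508, 948, 783, ., .]

156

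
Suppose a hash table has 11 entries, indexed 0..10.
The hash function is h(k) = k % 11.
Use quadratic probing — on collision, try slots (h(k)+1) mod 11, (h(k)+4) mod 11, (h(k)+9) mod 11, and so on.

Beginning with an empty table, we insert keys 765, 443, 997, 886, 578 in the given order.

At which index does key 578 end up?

Insert 765: h=6, slot 6 empty => index 6.
Insert 443: h=3, slot 3 empty => index 3.
Insert 997: h=7, slot 7 empty => index 7.
Insert 886: h=6, slots 6,7 occupied => index 10.
Insert 578: h=6, slots 6,7,10 occupied => index 4.
Table: [., ., ., 443, 578, ., 765, 997, ., ., 886]

4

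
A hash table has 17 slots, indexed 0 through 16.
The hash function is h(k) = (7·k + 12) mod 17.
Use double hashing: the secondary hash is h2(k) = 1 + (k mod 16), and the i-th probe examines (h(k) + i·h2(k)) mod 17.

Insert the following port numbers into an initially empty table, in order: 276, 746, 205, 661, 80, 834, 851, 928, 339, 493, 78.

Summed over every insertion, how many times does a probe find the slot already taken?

8

276: h=6 → slot 6
746: h=15 → slot 15
205: h=2 → slot 2
661: h=15, h2=6, probe 15,4 → slot 4
80: h=11 → slot 11
834: h=2, h2=3, probe 2,5 → slot 5
851: h=2, h2=4, probe 2,6,10 → slot 10
928: h=14 → slot 14
339: h=5, h2=4, probe 5,9 → slot 9
493: h=12 → slot 12
78: h=14, h2=15, probe 14,12,10,8 → slot 8
Table: [—, —, 205, —, 661, 834, 276, —, 78, 339, 851, 80, 493, —, 928, 746, —]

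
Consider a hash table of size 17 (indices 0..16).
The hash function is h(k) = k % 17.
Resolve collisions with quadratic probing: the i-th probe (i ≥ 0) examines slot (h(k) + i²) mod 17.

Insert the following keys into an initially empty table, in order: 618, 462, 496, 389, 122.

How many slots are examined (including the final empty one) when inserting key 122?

3

Insert 618: h=6, slot 6 empty -> index 6.
Insert 462: h=3, slot 3 empty -> index 3.
Insert 496: h=3, slot 3 occupied -> index 4.
Insert 389: h=15, slot 15 empty -> index 15.
Insert 122: h=3, slots 3,4 occupied -> index 7.
Table: [-, -, -, 462, 496, -, 618, 122, -, -, -, -, -, -, -, 389, -]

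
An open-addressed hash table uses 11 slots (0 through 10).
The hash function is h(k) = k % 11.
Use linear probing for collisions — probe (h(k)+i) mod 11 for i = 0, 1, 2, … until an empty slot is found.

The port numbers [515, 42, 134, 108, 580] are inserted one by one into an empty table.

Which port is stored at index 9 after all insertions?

Insert 515: h=9, slot 9 empty => index 9.
Insert 42: h=9, slot 9 occupied => index 10.
Insert 134: h=2, slot 2 empty => index 2.
Insert 108: h=9, slots 9,10 occupied => index 0.
Insert 580: h=8, slot 8 empty => index 8.
Table: [108, ∅, 134, ∅, ∅, ∅, ∅, ∅, 580, 515, 42]

515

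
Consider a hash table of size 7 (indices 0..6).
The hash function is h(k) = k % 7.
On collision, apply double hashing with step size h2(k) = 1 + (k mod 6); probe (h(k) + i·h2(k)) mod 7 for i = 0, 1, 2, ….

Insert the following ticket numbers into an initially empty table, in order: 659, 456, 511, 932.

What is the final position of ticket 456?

659 hashes to 1; slot 1 is free -> place at 1.
456 hashes to 1, h2=1; 1 taken -> place at 2.
511 hashes to 0; slot 0 is free -> place at 0.
932 hashes to 1, h2=3; 1 taken -> place at 4.
Table: [511, 659, 456, -, 932, -, -]

2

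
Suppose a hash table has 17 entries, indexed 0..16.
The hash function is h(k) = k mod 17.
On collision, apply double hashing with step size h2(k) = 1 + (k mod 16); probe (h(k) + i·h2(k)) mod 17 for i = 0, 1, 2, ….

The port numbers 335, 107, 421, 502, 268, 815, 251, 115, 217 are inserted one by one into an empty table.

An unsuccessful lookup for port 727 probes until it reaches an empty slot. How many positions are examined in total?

2

335: h=12 → slot 12
107: h=5 → slot 5
421: h=13 → slot 13
502: h=9 → slot 9
268: h=13, h2=13, probe 13,9,5,1 → slot 1
815: h=16 → slot 16
251: h=13, h2=12, probe 13,8 → slot 8
115: h=13, h2=4, probe 13,0 → slot 0
217: h=13, h2=10, probe 13,6 → slot 6
Table: [115, 268, —, —, —, 107, 217, —, 251, 502, —, —, 335, 421, —, —, 815]
Lookup 727: h=13, h2=8, probe 13,4 → slot 4 empty, not found.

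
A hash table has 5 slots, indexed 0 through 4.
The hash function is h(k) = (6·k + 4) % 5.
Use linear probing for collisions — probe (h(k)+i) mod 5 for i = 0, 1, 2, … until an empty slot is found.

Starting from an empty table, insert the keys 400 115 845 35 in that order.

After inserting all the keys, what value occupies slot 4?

Insert 400: h=4, slot 4 empty → index 4.
Insert 115: h=4, slot 4 occupied → index 0.
Insert 845: h=4, slots 4,0 occupied → index 1.
Insert 35: h=4, slots 4,0,1 occupied → index 2.
Table: [115, 845, 35, ., 400]

400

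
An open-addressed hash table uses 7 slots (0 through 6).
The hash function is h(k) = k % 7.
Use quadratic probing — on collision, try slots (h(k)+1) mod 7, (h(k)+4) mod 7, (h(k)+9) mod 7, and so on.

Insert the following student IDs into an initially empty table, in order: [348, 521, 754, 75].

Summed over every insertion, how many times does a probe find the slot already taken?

Insert 348: h=5, slot 5 empty → index 5.
Insert 521: h=3, slot 3 empty → index 3.
Insert 754: h=5, slot 5 occupied → index 6.
Insert 75: h=5, slots 5,6 occupied → index 2.
Table: [-, -, 75, 521, -, 348, 754]

3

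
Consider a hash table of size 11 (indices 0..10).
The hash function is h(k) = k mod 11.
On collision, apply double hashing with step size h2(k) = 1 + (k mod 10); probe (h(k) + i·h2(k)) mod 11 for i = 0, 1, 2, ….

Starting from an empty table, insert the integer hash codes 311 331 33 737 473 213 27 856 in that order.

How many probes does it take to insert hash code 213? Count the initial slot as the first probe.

4

311: h=3 → slot 3
331: h=1 → slot 1
33: h=0 → slot 0
737: h=0, h2=8, probe 0,8 → slot 8
473: h=0, h2=4, probe 0,4 → slot 4
213: h=4, h2=4, probe 4,8,1,5 → slot 5
27: h=5, h2=8, probe 5,2 → slot 2
856: h=9 → slot 9
Table: [33, 331, 27, 311, 473, 213, -, -, 737, 856, -]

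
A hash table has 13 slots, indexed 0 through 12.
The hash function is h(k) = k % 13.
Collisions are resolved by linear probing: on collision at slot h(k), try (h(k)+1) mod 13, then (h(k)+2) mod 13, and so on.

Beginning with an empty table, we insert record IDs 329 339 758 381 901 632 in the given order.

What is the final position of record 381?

329: h=4 => slot 4
339: h=1 => slot 1
758: h=4, probe 4,5 => slot 5
381: h=4, probe 4,5,6 => slot 6
901: h=4, probe 4,5,6,7 => slot 7
632: h=8 => slot 8
Table: [∅, 339, ∅, ∅, 329, 758, 381, 901, 632, ∅, ∅, ∅, ∅]

6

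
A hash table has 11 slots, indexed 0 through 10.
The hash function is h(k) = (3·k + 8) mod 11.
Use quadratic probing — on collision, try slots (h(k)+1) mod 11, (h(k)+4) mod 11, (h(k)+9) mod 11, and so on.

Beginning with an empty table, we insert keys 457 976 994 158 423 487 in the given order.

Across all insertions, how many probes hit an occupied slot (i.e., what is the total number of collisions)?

2

457 hashes to 4; slot 4 is free => place at 4.
976 hashes to 10; slot 10 is free => place at 10.
994 hashes to 9; slot 9 is free => place at 9.
158 hashes to 9; 9,10 taken => place at 2.
423 hashes to 1; slot 1 is free => place at 1.
487 hashes to 6; slot 6 is free => place at 6.
Table: [∅, 423, 158, ∅, 457, ∅, 487, ∅, ∅, 994, 976]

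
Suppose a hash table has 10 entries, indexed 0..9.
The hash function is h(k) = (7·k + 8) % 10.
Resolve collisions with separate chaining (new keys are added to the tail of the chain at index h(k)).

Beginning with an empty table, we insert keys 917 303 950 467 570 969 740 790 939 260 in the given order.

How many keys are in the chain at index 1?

Insert 917: h=7, bucket 7 empty → new chain.
Insert 303: h=9, bucket 9 empty → new chain.
Insert 950: h=8, bucket 8 empty → new chain.
Insert 467: h=7, bucket 7 nonempty → append to chain.
Insert 570: h=8, bucket 8 nonempty → append to chain.
Insert 969: h=1, bucket 1 empty → new chain.
Insert 740: h=8, bucket 8 nonempty → append to chain.
Insert 790: h=8, bucket 8 nonempty → append to chain.
Insert 939: h=1, bucket 1 nonempty → append to chain.
Insert 260: h=8, bucket 8 nonempty → append to chain.
Final buckets:
0: -
1: 969 -> 939
2: -
3: -
4: -
5: -
6: -
7: 917 -> 467
8: 950 -> 570 -> 740 -> 790 -> 260
9: 303

2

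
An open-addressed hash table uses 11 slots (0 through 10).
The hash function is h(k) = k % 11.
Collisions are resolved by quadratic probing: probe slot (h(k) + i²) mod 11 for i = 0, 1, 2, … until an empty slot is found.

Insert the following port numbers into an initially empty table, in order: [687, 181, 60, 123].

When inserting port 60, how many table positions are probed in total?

3

687: h=5 => slot 5
181: h=5, probe 5,6 => slot 6
60: h=5, probe 5,6,9 => slot 9
123: h=2 => slot 2
Table: [., ., 123, ., ., 687, 181, ., ., 60, .]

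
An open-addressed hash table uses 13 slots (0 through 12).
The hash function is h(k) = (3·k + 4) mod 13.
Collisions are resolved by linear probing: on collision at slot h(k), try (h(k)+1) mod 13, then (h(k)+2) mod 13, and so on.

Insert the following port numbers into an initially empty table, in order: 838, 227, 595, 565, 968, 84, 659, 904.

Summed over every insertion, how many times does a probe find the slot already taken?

12

838 hashes to 9; slot 9 is free -> place at 9.
227 hashes to 9; 9 taken -> place at 10.
595 hashes to 8; slot 8 is free -> place at 8.
565 hashes to 9; 9,10 taken -> place at 11.
968 hashes to 9; 9,10,11 taken -> place at 12.
84 hashes to 9; 9,10,11,12 taken -> place at 0.
659 hashes to 5; slot 5 is free -> place at 5.
904 hashes to 12; 12,0 taken -> place at 1.
Table: [84, 904, ., ., ., 659, ., ., 595, 838, 227, 565, 968]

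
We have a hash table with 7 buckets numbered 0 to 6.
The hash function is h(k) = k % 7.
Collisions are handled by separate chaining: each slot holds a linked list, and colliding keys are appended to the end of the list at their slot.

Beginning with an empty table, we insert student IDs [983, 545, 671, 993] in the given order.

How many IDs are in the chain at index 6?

983 → bucket 3
545 → bucket 6
671 → bucket 6 (collision)
993 → bucket 6 (collision)
Final buckets:
0: .
1: .
2: .
3: 983
4: .
5: .
6: 545 -> 671 -> 993

3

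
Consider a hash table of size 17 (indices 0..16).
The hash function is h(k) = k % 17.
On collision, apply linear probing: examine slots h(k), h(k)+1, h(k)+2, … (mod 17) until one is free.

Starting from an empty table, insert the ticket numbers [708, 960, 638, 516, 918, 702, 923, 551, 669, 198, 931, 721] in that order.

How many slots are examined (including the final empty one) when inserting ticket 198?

708: h=11 => slot 11
960: h=8 => slot 8
638: h=9 => slot 9
516: h=6 => slot 6
918: h=0 => slot 0
702: h=5 => slot 5
923: h=5, probe 5,6,7 => slot 7
551: h=7, probe 7,8,9,10 => slot 10
669: h=6, probe 6,7,8,9,10,11,12 => slot 12
198: h=11, probe 11,12,13 => slot 13
931: h=13, probe 13,14 => slot 14
721: h=7, probe 7,8,9,10,11,12,13,14,15 => slot 15
Table: [918, -, -, -, -, 702, 516, 923, 960, 638, 551, 708, 669, 198, 931, 721, -]

3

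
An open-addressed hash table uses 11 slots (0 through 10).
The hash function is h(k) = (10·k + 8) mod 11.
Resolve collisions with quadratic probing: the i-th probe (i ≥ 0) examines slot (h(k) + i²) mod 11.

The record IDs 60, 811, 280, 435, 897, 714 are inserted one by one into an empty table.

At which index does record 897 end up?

60: h=3 -> slot 3
811: h=0 -> slot 0
280: h=3, probe 3,4 -> slot 4
435: h=2 -> slot 2
897: h=2, probe 2,3,6 -> slot 6
714: h=9 -> slot 9
Table: [811, _, 435, 60, 280, _, 897, _, _, 714, _]

6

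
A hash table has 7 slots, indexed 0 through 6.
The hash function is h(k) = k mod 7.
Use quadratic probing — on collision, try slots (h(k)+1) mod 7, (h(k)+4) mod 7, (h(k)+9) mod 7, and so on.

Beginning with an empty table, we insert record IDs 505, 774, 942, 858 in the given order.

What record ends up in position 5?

Insert 505: h=1, slot 1 empty → index 1.
Insert 774: h=4, slot 4 empty → index 4.
Insert 942: h=4, slot 4 occupied → index 5.
Insert 858: h=4, slots 4,5,1 occupied → index 6.
Table: [-, 505, -, -, 774, 942, 858]

942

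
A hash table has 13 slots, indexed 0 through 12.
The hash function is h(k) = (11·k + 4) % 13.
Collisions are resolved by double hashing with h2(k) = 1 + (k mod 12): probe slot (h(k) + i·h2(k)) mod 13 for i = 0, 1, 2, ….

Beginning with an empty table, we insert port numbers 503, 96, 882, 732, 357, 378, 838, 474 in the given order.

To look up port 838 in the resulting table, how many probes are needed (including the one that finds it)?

503: h=12 -> slot 12
96: h=7 -> slot 7
882: h=8 -> slot 8
732: h=9 -> slot 9
357: h=5 -> slot 5
378: h=2 -> slot 2
838: h=5, h2=11, probe 5,3 -> slot 3
474: h=5, h2=7, probe 5,12,6 -> slot 6
Table: [—, —, 378, 838, —, 357, 474, 96, 882, 732, —, —, 503]
Lookup 838: h=5, h2=11, probe 5,3 → found at 3.

2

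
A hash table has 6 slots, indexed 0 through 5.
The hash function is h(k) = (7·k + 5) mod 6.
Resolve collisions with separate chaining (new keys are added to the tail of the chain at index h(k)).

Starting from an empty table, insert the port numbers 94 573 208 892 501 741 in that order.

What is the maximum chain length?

94 -> bucket 3
573 -> bucket 2
208 -> bucket 3 (collision)
892 -> bucket 3 (collision)
501 -> bucket 2 (collision)
741 -> bucket 2 (collision)
Final buckets:
0: -
1: -
2: 573 -> 501 -> 741
3: 94 -> 208 -> 892
4: -
5: -

3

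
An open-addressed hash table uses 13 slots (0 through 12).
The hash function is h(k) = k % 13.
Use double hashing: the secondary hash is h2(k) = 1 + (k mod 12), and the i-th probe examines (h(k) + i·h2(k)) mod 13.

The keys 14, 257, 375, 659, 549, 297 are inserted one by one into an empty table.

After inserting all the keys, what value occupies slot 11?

14 hashes to 1; slot 1 is free → place at 1.
257 hashes to 10; slot 10 is free → place at 10.
375 hashes to 11; slot 11 is free → place at 11.
659 hashes to 9; slot 9 is free → place at 9.
549 hashes to 3; slot 3 is free → place at 3.
297 hashes to 11, h2=10; 11 taken → place at 8.
Table: [-, 14, -, 549, -, -, -, -, 297, 659, 257, 375, -]

375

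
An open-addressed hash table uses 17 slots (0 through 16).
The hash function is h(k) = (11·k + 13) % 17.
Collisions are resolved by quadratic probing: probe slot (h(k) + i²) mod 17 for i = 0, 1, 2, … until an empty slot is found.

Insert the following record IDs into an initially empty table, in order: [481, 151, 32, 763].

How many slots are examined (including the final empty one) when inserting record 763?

3

481: h=0 → slot 0
151: h=8 → slot 8
32: h=8, probe 8,9 → slot 9
763: h=8, probe 8,9,12 → slot 12
Table: [481, —, —, —, —, —, —, —, 151, 32, —, —, 763, —, —, —, —]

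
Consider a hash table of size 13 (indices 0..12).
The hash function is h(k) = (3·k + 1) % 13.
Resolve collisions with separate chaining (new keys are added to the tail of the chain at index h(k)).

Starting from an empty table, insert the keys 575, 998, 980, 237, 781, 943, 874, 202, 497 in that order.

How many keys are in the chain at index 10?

575 -> bucket 10
998 -> bucket 5
980 -> bucket 3
237 -> bucket 10 (collision)
781 -> bucket 4
943 -> bucket 9
874 -> bucket 10 (collision)
202 -> bucket 9 (collision)
497 -> bucket 10 (collision)
Final buckets:
0: _
1: _
2: _
3: 980
4: 781
5: 998
6: _
7: _
8: _
9: 943 -> 202
10: 575 -> 237 -> 874 -> 497
11: _
12: _

4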